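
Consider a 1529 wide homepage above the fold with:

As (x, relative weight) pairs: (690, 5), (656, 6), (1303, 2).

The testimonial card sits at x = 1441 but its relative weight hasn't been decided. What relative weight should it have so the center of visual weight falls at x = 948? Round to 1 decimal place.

w ≈ 4.7

Known weights sum to 5 + 6 + 2 = 13; their moment is 5·690 + 6·656 + 2·1303 = 9992.
Balance at x = 948 requires (9992 + w·1441) / (13 + w) = 948.
Rearranging, w·(1441 − 948) = 948·13 − 9992 = 2332, so w ≈ 2332/493 = 4.73.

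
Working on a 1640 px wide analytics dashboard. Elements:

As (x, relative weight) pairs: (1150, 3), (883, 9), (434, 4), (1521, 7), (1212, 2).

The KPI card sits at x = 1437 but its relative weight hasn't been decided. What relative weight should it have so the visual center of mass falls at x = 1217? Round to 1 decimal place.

Known weights sum to 3 + 9 + 4 + 7 + 2 = 25; their moment is 3·1150 + 9·883 + 4·434 + 7·1521 + 2·1212 = 26204.
Set Σw·x/Σw = 1217: (26204 + 1437w) = 1217·(25 + w).
Rearranging, w·(1437 − 1217) = 1217·25 − 26204 = 4221, so w ≈ 4221/220 = 19.19.

w ≈ 19.2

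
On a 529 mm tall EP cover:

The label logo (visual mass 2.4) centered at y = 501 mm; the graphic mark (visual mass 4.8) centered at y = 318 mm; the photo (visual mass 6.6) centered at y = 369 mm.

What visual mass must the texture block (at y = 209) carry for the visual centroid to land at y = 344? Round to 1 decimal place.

w ≈ 3.1

Existing Σw = 13.8 (2.4 + 4.8 + 6.6); existing moment 2.4·501 + 4.8·318 + 6.6·369 = 5164.2.
For the centroid to hit 344: (5164.2 + w·209) / (13.8 + w) = 344.
Rearranging, w·(209 − 344) = 344·13.8 − 5164.2 = -417.0, so w ≈ -417.0/-135 = 3.09.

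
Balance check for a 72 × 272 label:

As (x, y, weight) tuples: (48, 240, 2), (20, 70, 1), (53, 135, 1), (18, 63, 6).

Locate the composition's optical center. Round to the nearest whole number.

Σw = 2 + 1 + 1 + 6 = 10.
x: (2·48 + 1·20 + 1·53 + 6·18) / 10 = 277 / 10 ≈ 27.70
y: (2·240 + 1·70 + 1·135 + 6·63) / 10 = 1063 / 10 ≈ 106.30

(28, 106)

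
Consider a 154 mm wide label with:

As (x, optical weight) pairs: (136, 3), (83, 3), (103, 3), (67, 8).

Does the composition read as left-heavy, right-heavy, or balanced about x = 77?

Weights sum to 3 + 3 + 3 + 8 = 17.
x: (3·136 + 3·83 + 3·103 + 8·67) / 17 = 1502 / 17 ≈ 88.35
88.4 lies right of the midline 77, so the layout is right-heavy.

right-heavy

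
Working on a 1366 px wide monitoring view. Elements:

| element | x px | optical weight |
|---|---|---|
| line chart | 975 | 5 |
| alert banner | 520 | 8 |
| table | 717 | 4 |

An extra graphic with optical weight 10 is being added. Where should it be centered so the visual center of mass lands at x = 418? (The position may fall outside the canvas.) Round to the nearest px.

x ≈ -62

New total weight: (5 + 8 + 4) + 10 = 27.
Along x: (11903 + 10·x) / 27 = 418 (existing moment 5·975 + 8·520 + 4·717 = 11903) ⇒ x = (11286 − 11903) / 10 ≈ -61.70.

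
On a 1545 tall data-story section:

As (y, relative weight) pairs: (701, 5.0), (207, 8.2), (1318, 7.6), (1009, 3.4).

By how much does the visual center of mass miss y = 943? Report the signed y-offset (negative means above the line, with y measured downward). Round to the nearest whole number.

≈ -172

Weights sum to 5.0 + 8.2 + 7.6 + 3.4 = 24.2.
Σw·y = 5.0·701 + 8.2·207 + 7.6·1318 + 3.4·1009 = 18649.8, so ȳ = 18649.8/24.2 ≈ 770.65.
Offset from y = 943: 770.65 − 943 ≈ -172.35.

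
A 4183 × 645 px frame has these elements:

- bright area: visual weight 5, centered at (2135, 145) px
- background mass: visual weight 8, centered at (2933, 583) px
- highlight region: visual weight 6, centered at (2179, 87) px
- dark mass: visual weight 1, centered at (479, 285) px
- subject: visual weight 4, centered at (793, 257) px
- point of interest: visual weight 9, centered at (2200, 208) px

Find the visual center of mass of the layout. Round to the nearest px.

Total weight = 5 + 8 + 6 + 1 + 4 + 9 = 33.
x: moment 70664 / weight 33 ≈ 2141.33
y: moment 9096 / weight 33 ≈ 275.64

(2141, 276)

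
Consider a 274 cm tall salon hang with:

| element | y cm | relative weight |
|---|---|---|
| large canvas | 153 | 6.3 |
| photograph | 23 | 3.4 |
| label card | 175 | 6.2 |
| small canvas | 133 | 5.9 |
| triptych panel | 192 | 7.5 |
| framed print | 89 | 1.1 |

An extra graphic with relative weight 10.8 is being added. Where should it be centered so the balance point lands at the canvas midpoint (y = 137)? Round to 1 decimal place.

With the extra graphic, Σw becomes 6.3 + 3.4 + 6.2 + 5.9 + 7.5 + 1.1 + 10.8 = 41.2.
Along y: (4449.7 + 10.8·y) / 41.2 = 137 (existing moment 6.3·153 + 3.4·23 + 6.2·175 + 5.9·133 + 7.5·192 + 1.1·89 = 4449.7) ⇒ y = (5644.4 − 4449.7) / 10.8 ≈ 110.62.

y ≈ 110.6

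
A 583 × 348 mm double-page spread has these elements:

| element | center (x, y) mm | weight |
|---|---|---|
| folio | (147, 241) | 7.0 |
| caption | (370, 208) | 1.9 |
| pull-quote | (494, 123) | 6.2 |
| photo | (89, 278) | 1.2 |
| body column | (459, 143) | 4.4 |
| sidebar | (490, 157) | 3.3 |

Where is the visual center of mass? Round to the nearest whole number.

Σw = 7.0 + 1.9 + 6.2 + 1.2 + 4.4 + 3.3 = 24.0.
x-moment: 7.0·147 + 1.9·370 + 6.2·494 + 1.2·89 + 4.4·459 + 3.3·490 = 8538.2; centroid 8538.2/24.0 ≈ 355.76.
y-moment: 7.0·241 + 1.9·208 + 6.2·123 + 1.2·278 + 4.4·143 + 3.3·157 = 4325.7; centroid 4325.7/24.0 ≈ 180.24.

(356, 180)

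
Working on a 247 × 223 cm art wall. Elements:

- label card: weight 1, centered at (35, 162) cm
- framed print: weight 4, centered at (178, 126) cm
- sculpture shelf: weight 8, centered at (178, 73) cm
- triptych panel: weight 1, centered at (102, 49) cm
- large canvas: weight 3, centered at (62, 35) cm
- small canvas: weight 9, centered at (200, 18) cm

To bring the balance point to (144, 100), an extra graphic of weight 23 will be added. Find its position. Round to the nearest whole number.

With the extra graphic, Σw becomes 1 + 4 + 8 + 1 + 3 + 9 + 23 = 49.
Along x: (4259 + 23·x) / 49 = 144 (existing moment 1·35 + 4·178 + 8·178 + 1·102 + 3·62 + 9·200 = 4259) ⇒ x = (7056 − 4259) / 23 ≈ 121.61.
Along y: (1566 + 23·y) / 49 = 100 (existing moment 1·162 + 4·126 + 8·73 + 1·49 + 3·35 + 9·18 = 1566) ⇒ y = (4900 − 1566) / 23 ≈ 144.96.

(122, 145)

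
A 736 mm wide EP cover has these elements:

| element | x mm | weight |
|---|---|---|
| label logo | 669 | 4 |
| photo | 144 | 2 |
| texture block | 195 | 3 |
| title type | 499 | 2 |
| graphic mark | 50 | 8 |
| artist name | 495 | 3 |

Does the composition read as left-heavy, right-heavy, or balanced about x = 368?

Weights sum to 4 + 2 + 3 + 2 + 8 + 3 = 22.
x-moment: 4·669 + 2·144 + 3·195 + 2·499 + 8·50 + 3·495 = 6432; centroid 6432/22 ≈ 292.36.
292.4 vs midline 368 → left-heavy.

left-heavy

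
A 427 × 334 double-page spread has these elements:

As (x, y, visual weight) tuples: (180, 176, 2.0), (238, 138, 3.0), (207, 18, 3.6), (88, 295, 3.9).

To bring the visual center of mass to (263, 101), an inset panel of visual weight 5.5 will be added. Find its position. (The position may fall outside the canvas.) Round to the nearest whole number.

New total weight: (2.0 + 3.0 + 3.6 + 3.9) + 5.5 = 18.0.
x: need Σw·x = 18.0·263 = 4734.0. Existing = 2.0·180 + 3.0·238 + 3.6·207 + 3.9·88 = 2162.4. Remainder 2571.6 / 5.5 ≈ 467.56.
y: need Σw·y = 18.0·101 = 1818.0. Existing = 2.0·176 + 3.0·138 + 3.6·18 + 3.9·295 = 1981.3. Remainder -163.3 / 5.5 ≈ -29.69.

(468, -30)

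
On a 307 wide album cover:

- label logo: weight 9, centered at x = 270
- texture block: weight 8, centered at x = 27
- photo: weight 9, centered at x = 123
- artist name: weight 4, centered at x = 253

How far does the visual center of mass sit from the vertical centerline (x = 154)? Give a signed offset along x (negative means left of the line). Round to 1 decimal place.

Total weight = 9 + 8 + 9 + 4 = 30.
x-moment: 9·270 + 8·27 + 9·123 + 4·253 = 4765; centroid 4765/30 ≈ 158.83.
Offset from x = 154: 158.83 − 154 ≈ 4.83.

≈ 4.8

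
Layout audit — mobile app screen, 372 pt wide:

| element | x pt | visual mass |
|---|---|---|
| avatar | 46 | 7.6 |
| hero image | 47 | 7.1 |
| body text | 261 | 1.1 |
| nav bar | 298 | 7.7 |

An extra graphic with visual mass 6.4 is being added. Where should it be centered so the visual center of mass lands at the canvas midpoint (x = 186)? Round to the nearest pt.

With the extra graphic, Σw becomes 7.6 + 7.1 + 1.1 + 7.7 + 6.4 = 29.9.
Along x: (3265.0 + 6.4·x) / 29.9 = 186 (existing moment 7.6·46 + 7.1·47 + 1.1·261 + 7.7·298 = 3265.0) ⇒ x = (5561.4 − 3265.0) / 6.4 ≈ 358.81.

x ≈ 359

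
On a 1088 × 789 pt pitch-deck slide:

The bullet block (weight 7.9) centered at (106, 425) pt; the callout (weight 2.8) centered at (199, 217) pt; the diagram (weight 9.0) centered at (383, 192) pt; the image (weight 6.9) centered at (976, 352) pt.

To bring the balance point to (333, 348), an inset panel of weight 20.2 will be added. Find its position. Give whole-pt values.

(198, 404)

With the inset panel, Σw becomes 7.9 + 2.8 + 9.0 + 6.9 + 20.2 = 46.8.
x: need Σw·x = 46.8·333 = 15584.4. Existing = 7.9·106 + 2.8·199 + 9.0·383 + 6.9·976 = 11576.0. Remainder 4008.4 / 20.2 ≈ 198.44.
y: need Σw·y = 46.8·348 = 16286.4. Existing = 7.9·425 + 2.8·217 + 9.0·192 + 6.9·352 = 8121.9. Remainder 8164.5 / 20.2 ≈ 404.18.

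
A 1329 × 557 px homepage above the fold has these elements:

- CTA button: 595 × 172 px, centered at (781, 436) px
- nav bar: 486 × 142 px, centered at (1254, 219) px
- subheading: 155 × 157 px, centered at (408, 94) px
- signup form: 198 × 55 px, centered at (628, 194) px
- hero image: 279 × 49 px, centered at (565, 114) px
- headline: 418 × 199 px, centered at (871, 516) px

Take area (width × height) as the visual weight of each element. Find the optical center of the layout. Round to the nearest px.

(868, 358)

Areas: CTA button 595·172 = 102340, nav bar 486·142 = 69012, subheading 155·157 = 24335, signup form 198·55 = 10890, hero image 279·49 = 13671, headline 418·199 = 83182. Total weight = 303430.
x: moment 263411825 / weight 303430 ≈ 868.11
y: moment 108614424 / weight 303430 ≈ 357.96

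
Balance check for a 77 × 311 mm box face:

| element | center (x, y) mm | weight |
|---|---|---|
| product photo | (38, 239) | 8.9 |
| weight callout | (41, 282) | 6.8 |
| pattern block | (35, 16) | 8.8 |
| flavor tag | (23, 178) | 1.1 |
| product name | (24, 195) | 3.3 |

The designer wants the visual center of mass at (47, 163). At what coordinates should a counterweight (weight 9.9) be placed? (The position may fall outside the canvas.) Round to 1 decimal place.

New total weight: (8.9 + 6.8 + 8.8 + 1.1 + 3.3) + 9.9 = 38.8.
x: target moment 38.8×47 = 1823.6; current 8.9·38 + 6.8·41 + 8.8·35 + 1.1·23 + 3.3·24 = 1029.5; the counterweight supplies 794.1, so x = 794.1/9.9 ≈ 80.21.
y: target moment 38.8×163 = 6324.4; current 8.9·239 + 6.8·282 + 8.8·16 + 1.1·178 + 3.3·195 = 5024.8; the counterweight supplies 1299.6, so y = 1299.6/9.9 ≈ 131.27.

(80.2, 131.3)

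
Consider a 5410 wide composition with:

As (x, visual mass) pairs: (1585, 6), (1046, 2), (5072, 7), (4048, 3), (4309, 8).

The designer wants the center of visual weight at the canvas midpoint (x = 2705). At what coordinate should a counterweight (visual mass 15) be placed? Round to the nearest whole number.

x ≈ 1146

New total weight: (6 + 2 + 7 + 3 + 8) + 15 = 41.
Along x: (93722 + 15·x) / 41 = 2705 (existing moment 6·1585 + 2·1046 + 7·5072 + 3·4048 + 8·4309 = 93722) ⇒ x = (110905 − 93722) / 15 ≈ 1145.53.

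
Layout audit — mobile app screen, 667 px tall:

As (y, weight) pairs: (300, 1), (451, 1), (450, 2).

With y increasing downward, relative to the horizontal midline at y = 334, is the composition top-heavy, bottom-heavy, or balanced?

Weights sum to 1 + 1 + 2 = 4.
y: (1·300 + 1·451 + 2·450) / 4 = 1651 / 4 ≈ 412.75
Since 412.8 is below (larger y than) 334, the composition reads bottom-heavy.

bottom-heavy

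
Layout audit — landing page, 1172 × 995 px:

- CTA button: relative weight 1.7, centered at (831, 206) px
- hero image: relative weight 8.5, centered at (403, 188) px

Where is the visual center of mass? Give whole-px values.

(474, 191)

Weights sum to 1.7 + 8.5 = 10.2.
x-moment: 1.7·831 + 8.5·403 = 4838.2; centroid 4838.2/10.2 ≈ 474.33.
y-moment: 1.7·206 + 8.5·188 = 1948.2; centroid 1948.2/10.2 ≈ 191.00.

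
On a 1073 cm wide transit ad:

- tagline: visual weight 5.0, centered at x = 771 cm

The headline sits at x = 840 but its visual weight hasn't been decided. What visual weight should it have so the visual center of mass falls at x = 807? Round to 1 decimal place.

w ≈ 5.5

The single fixed element contributes weight 5.0, moment 5.0·771 = 3855.0.
Balance at x = 807 requires (3855.0 + w·840) / (5.0 + w) = 807.
So w = (807·5.0 − 3855.0)/(840 − 807) = 180.0/33 ≈ 5.45.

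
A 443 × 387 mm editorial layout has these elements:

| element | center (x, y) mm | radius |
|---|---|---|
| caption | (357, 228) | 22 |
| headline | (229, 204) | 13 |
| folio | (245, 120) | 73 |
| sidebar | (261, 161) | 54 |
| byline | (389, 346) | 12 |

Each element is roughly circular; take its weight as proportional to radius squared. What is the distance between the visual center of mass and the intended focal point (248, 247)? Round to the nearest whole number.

Weights ∝ r²: caption 22² = 484, headline 13² = 169, folio 73² = 5329, sidebar 54² = 2916, byline 12² = 144; Σw = 9042.
x: (484·357 + 169·229 + 5329·245 + 2916·261 + 144·389) / 9042 = 2334186 / 9042 ≈ 258.15
y: (484·228 + 169·204 + 5329·120 + 2916·161 + 144·346) / 9042 = 1303608 / 9042 ≈ 144.17
Offset from (248, 247): Δx ≈ 10.15, Δy ≈ -102.83; distance = √(Δx² + Δy²) ≈ 103.33.

≈ 103 mm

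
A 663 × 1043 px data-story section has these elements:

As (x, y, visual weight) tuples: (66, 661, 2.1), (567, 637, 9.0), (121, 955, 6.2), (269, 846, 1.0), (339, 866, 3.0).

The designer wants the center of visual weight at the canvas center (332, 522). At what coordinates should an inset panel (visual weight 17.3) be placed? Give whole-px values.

After adding the inset panel, total weight = 2.1 + 9.0 + 6.2 + 1.0 + 3.0 + 17.3 = 38.6.
x: target moment 38.6×332 = 12815.2; current 2.1·66 + 9.0·567 + 6.2·121 + 1.0·269 + 3.0·339 = 7277.8; the inset panel supplies 5537.4, so x = 5537.4/17.3 ≈ 320.08.
y: target moment 38.6×522 = 20149.2; current 2.1·661 + 9.0·637 + 6.2·955 + 1.0·846 + 3.0·866 = 16486.1; the inset panel supplies 3663.1, so y = 3663.1/17.3 ≈ 211.74.

(320, 212)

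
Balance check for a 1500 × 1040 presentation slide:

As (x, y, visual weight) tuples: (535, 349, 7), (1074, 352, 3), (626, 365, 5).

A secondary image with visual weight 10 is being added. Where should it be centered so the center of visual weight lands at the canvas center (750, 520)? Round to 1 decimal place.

(865.3, 767.6)

New total weight: (7 + 3 + 5) + 10 = 25.
Along x: (10097 + 10·x) / 25 = 750 (existing moment 7·535 + 3·1074 + 5·626 = 10097) ⇒ x = (18750 − 10097) / 10 ≈ 865.30.
Along y: (5324 + 10·y) / 25 = 520 (existing moment 7·349 + 3·352 + 5·365 = 5324) ⇒ y = (13000 − 5324) / 10 ≈ 767.60.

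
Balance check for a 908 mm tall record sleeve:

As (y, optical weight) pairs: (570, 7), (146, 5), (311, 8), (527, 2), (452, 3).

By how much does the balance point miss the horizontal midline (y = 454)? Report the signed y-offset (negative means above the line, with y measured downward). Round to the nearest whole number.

Weights sum to 7 + 5 + 8 + 2 + 3 = 25.
y-moment: 7·570 + 5·146 + 8·311 + 2·527 + 3·452 = 9618; centroid 9618/25 ≈ 384.72.
Offset from y = 454: 384.72 − 454 ≈ -69.28.

≈ -69 mm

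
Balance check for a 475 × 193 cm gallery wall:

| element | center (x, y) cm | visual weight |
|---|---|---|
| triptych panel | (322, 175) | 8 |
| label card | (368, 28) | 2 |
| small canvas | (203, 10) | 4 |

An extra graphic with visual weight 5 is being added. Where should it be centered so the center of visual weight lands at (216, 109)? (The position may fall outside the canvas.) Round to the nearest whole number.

(-4, 115)

With the extra graphic, Σw becomes 8 + 2 + 4 + 5 = 19.
Along x: (4124 + 5·x) / 19 = 216 (existing moment 8·322 + 2·368 + 4·203 = 4124) ⇒ x = (4104 − 4124) / 5 ≈ -4.00.
Along y: (1496 + 5·y) / 19 = 109 (existing moment 8·175 + 2·28 + 4·10 = 1496) ⇒ y = (2071 − 1496) / 5 ≈ 115.00.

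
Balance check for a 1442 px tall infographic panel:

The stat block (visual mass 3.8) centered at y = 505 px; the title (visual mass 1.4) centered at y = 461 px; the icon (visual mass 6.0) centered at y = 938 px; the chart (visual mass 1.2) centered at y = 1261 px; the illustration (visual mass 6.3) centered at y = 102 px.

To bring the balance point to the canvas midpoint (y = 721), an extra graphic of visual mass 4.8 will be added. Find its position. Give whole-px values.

New total weight: (3.8 + 1.4 + 6.0 + 1.2 + 6.3) + 4.8 = 23.5.
Along y: (10348.2 + 4.8·y) / 23.5 = 721 (existing moment 3.8·505 + 1.4·461 + 6.0·938 + 1.2·1261 + 6.3·102 = 10348.2) ⇒ y = (16943.5 − 10348.2) / 4.8 ≈ 1374.02.

y ≈ 1374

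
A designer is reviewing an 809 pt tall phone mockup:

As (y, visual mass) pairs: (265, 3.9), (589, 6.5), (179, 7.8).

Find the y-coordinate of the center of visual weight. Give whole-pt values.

Weights sum to 3.9 + 6.5 + 7.8 = 18.2.
y: (3.9·265 + 6.5·589 + 7.8·179) / 18.2 = 6258.2 / 18.2 ≈ 343.86

y ≈ 344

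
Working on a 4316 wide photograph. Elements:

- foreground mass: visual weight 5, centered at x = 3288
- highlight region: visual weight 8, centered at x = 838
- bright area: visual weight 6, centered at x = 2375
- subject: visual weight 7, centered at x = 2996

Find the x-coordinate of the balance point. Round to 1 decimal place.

Weights sum to 5 + 8 + 6 + 7 = 26.
x-moment: 5·3288 + 8·838 + 6·2375 + 7·2996 = 58366; centroid 58366/26 ≈ 2244.85.

x ≈ 2244.8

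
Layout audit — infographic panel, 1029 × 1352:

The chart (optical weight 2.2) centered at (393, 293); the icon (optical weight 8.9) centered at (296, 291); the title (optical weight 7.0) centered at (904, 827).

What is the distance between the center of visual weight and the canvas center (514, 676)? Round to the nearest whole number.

≈ 180

Total weight = 2.2 + 8.9 + 7.0 = 18.1.
x-moment: 2.2·393 + 8.9·296 + 7.0·904 = 9827.0; centroid 9827.0/18.1 ≈ 542.93.
y-moment: 2.2·293 + 8.9·291 + 7.0·827 = 9023.5; centroid 9023.5/18.1 ≈ 498.54.
Relative to (514, 676): Δ = (28.93, -177.46); |Δ| = √(28.93² + -177.46²) ≈ 179.81.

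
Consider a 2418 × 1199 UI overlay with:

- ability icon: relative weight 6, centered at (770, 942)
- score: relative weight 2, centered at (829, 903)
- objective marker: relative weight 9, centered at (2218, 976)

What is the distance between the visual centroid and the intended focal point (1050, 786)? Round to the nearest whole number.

≈ 522

Total weight = 6 + 2 + 9 = 17.
x: (6·770 + 2·829 + 9·2218) / 17 = 26240 / 17 ≈ 1543.53
y: (6·942 + 2·903 + 9·976) / 17 = 16242 / 17 ≈ 955.41
Offset from (1050, 786): Δx ≈ 493.53, Δy ≈ 169.41; distance = √(Δx² + Δy²) ≈ 521.80.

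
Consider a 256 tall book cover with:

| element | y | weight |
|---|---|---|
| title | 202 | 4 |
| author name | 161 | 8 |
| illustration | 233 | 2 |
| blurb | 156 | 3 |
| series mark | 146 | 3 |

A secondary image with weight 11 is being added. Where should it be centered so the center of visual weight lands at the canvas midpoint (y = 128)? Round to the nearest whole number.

y ≈ 45

New total weight: (4 + 8 + 2 + 3 + 3) + 11 = 31.
y: need Σw·y = 31·128 = 3968. Existing = 4·202 + 8·161 + 2·233 + 3·156 + 3·146 = 3468. Remainder 500 / 11 ≈ 45.45.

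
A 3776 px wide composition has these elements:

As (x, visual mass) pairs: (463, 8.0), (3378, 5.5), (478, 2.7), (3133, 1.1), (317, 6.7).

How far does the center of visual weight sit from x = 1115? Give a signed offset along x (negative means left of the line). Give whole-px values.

≈ 99 px

Weights sum to 8.0 + 5.5 + 2.7 + 1.1 + 6.7 = 24.0.
x-moment: 8.0·463 + 5.5·3378 + 2.7·478 + 1.1·3133 + 6.7·317 = 29143.8; centroid 29143.8/24.0 ≈ 1214.33.
Against x = 1115, that's 1214.33 − 1115 = 99.33.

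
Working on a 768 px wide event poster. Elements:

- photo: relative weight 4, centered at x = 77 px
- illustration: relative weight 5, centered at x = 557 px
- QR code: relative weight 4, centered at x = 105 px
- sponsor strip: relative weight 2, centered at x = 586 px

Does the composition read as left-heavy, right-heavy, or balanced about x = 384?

left-heavy

Weights sum to 4 + 5 + 4 + 2 = 15.
Σw·x = 4·77 + 5·557 + 4·105 + 2·586 = 4685, so x̄ = 4685/15 ≈ 312.33.
312.3 vs midline 384 → left-heavy.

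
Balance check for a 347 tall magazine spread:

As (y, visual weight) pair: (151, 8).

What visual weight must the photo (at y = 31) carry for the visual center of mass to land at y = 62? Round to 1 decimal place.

The single fixed element contributes weight 8, moment 8·151 = 1208.
Set Σw·y/Σw = 62: (1208 + 31w) = 62·(8 + w).
Solving: w = (62·8 − 1208) / (31 − 62) = -712 / -31 ≈ 22.97.

w ≈ 23.0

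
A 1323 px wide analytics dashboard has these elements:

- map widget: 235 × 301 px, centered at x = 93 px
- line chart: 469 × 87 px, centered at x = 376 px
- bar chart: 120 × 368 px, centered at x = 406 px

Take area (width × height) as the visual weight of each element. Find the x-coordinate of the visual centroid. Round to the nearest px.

Taking area as weight: map widget 235·301 = 70735, line chart 469·87 = 40803, bar chart 120·368 = 44160. Sum 155698.
Σw·x = 70735·93 + 40803·376 + 44160·406 = 39849243, so x̄ = 39849243/155698 ≈ 255.94.

x ≈ 256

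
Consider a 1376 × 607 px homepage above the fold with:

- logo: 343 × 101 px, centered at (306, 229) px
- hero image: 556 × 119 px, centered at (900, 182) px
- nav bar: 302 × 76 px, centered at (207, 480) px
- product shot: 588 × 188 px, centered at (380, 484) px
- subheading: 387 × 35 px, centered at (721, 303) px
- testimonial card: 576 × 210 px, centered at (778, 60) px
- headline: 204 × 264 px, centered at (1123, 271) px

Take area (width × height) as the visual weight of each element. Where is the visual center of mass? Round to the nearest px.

(665, 261)

Taking area as weight: logo 343·101 = 34643, hero image 556·119 = 66164, nav bar 302·76 = 22952, product shot 588·188 = 110544, subheading 387·35 = 13545, testimonial card 576·210 = 120960, headline 204·264 = 53856. Sum 422664.
x-moment: 34643·306 + 66164·900 + 22952·207 + 110544·380 + 13545·721 + 120960·778 + 53856·1123 = 281259255; centroid 281259255/422664 ≈ 665.44.
y-moment: 34643·229 + 66164·182 + 22952·480 + 110544·484 + 13545·303 + 120960·60 + 53856·271 = 110452062; centroid 110452062/422664 ≈ 261.32.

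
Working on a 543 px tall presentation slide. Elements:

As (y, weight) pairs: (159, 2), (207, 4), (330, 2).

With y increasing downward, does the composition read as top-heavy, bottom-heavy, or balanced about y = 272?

top-heavy

Σw = 2 + 4 + 2 = 8.
y-moment: 2·159 + 4·207 + 2·330 = 1806; centroid 1806/8 ≈ 225.75.
225.8 lies above (smaller y than) the midline 272, so the layout is top-heavy.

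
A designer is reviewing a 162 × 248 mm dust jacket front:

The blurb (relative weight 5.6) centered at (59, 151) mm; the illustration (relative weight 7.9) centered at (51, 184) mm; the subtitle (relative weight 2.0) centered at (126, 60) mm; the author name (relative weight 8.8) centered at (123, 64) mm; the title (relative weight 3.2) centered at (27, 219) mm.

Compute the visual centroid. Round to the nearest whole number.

Weights sum to 5.6 + 7.9 + 2.0 + 8.8 + 3.2 = 27.5.
x: (5.6·59 + 7.9·51 + 2.0·126 + 8.8·123 + 3.2·27) / 27.5 = 2154.1 / 27.5 ≈ 78.33
y: (5.6·151 + 7.9·184 + 2.0·60 + 8.8·64 + 3.2·219) / 27.5 = 3683.2 / 27.5 ≈ 133.93

(78, 134)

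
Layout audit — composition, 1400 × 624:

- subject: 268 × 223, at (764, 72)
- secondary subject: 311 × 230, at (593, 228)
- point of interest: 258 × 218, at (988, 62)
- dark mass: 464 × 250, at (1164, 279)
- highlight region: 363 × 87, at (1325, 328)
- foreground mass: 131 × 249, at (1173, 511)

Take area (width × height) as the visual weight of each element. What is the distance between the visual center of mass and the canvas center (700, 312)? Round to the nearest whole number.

≈ 288

Areas → weights: subject 268·223 = 59764, secondary subject 311·230 = 71530, point of interest 258·218 = 56244, dark mass 464·250 = 116000, highlight region 363·87 = 31581, foreground mass 131·249 = 32619; Σw = 367738.
x: moment 358776970 / weight 367738 ≈ 975.63
y: moment 83489853 / weight 367738 ≈ 227.04
From (700, 312): dx = 275.63, dy = -84.96, so the distance is √(dx²+dy²) ≈ 288.43.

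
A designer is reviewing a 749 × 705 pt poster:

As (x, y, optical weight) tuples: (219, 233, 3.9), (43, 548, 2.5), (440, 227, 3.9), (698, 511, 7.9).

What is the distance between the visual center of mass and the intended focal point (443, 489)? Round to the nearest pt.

Σw = 3.9 + 2.5 + 3.9 + 7.9 = 18.2.
Σw·x = 3.9·219 + 2.5·43 + 3.9·440 + 7.9·698 = 8191.8, so x̄ = 8191.8/18.2 ≈ 450.10.
Σw·y = 3.9·233 + 2.5·548 + 3.9·227 + 7.9·511 = 7200.9, so ȳ = 7200.9/18.2 ≈ 395.65.
Offset from (443, 489): Δx ≈ 7.10, Δy ≈ -93.35; distance = √(Δx² + Δy²) ≈ 93.62.

≈ 94 pt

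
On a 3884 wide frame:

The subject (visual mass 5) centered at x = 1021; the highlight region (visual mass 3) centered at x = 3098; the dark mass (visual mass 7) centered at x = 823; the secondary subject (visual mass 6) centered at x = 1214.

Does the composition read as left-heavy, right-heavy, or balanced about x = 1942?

left-heavy

Total weight = 5 + 3 + 7 + 6 = 21.
x-moment: 5·1021 + 3·3098 + 7·823 + 6·1214 = 27444; centroid 27444/21 ≈ 1306.86.
1306.9 lies left of the midline 1942, so the layout is left-heavy.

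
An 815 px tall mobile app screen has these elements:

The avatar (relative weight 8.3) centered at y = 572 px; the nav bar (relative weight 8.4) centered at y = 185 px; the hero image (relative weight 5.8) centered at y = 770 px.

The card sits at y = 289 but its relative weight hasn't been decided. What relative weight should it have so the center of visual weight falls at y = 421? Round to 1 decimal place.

Known weights sum to 8.3 + 8.4 + 5.8 = 22.5; their moment is 8.3·572 + 8.4·185 + 5.8·770 = 10767.6.
For the centroid to hit 421: (10767.6 + w·289) / (22.5 + w) = 421.
So w = (421·22.5 − 10767.6)/(289 − 421) = -1295.1/-132 ≈ 9.81.

w ≈ 9.8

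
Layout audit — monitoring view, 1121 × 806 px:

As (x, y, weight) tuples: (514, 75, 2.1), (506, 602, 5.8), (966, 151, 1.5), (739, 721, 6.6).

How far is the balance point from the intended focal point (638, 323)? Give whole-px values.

≈ 217 px

Total weight = 2.1 + 5.8 + 1.5 + 6.6 = 16.0.
Σw·x = 2.1·514 + 5.8·506 + 1.5·966 + 6.6·739 = 10340.6, so x̄ = 10340.6/16.0 ≈ 646.29.
Σw·y = 2.1·75 + 5.8·602 + 1.5·151 + 6.6·721 = 8634.2, so ȳ = 8634.2/16.0 ≈ 539.64.
Offset from (638, 323): Δx ≈ 8.29, Δy ≈ 216.64; distance = √(Δx² + Δy²) ≈ 216.80.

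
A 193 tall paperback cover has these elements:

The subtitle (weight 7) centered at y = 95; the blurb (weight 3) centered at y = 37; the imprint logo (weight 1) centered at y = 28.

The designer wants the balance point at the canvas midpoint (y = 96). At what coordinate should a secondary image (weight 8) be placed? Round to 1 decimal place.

y ≈ 127.5

New total weight: (7 + 3 + 1) + 8 = 19.
y: need Σw·y = 19·96 = 1824. Existing = 7·95 + 3·37 + 1·28 = 804. Remainder 1020 / 8 ≈ 127.50.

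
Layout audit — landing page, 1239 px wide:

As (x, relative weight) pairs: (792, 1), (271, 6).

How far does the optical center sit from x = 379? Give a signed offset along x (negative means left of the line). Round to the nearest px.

≈ -34 px

Total weight = 1 + 6 = 7.
x: (1·792 + 6·271) / 7 = 2418 / 7 ≈ 345.43
Difference: 345.43 − 379 ≈ -33.57.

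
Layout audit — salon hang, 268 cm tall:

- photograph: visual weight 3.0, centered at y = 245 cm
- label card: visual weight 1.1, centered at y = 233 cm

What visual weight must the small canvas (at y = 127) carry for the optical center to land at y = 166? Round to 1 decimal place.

w ≈ 8.0

Known weights sum to 3.0 + 1.1 = 4.1; their moment is 3.0·245 + 1.1·233 = 991.3.
Balance at y = 166 requires (991.3 + w·127) / (4.1 + w) = 166.
Rearranging, w·(127 − 166) = 166·4.1 − 991.3 = -310.7, so w ≈ -310.7/-39 = 7.97.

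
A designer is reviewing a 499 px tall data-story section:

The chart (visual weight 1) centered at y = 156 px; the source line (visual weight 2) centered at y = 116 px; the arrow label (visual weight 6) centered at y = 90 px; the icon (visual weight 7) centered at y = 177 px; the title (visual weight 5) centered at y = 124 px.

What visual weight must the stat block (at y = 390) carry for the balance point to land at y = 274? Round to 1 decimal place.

w ≈ 25.6

Existing Σw = 21 (1 + 2 + 6 + 7 + 5); existing moment 1·156 + 2·116 + 6·90 + 7·177 + 5·124 = 2787.
Balance at y = 274 requires (2787 + w·390) / (21 + w) = 274.
Rearranging, w·(390 − 274) = 274·21 − 2787 = 2967, so w ≈ 2967/116 = 25.58.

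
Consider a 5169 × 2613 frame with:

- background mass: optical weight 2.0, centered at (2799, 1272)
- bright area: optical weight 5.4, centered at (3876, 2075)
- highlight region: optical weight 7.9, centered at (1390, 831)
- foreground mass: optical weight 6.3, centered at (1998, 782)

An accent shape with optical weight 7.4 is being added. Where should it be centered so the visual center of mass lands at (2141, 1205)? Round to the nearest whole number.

(1621, 1311)

After adding the accent shape, total weight = 2.0 + 5.4 + 7.9 + 6.3 + 7.4 = 29.0.
x: target moment 29.0×2141 = 62089.0; current 2.0·2799 + 5.4·3876 + 7.9·1390 + 6.3·1998 = 50096.8; the accent shape supplies 11992.2, so x = 11992.2/7.4 ≈ 1620.57.
y: target moment 29.0×1205 = 34945.0; current 2.0·1272 + 5.4·2075 + 7.9·831 + 6.3·782 = 25240.5; the accent shape supplies 9704.5, so y = 9704.5/7.4 ≈ 1311.42.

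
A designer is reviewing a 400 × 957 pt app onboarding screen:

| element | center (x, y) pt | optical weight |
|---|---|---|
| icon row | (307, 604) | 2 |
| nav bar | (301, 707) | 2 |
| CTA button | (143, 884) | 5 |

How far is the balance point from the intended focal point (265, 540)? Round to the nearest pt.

≈ 248 pt

Weights sum to 2 + 2 + 5 = 9.
Σw·x = 2·307 + 2·301 + 5·143 = 1931, so x̄ = 1931/9 ≈ 214.56.
Σw·y = 2·604 + 2·707 + 5·884 = 7042, so ȳ = 7042/9 ≈ 782.44.
From (265, 540): dx = -50.44, dy = 242.44, so the distance is √(dx²+dy²) ≈ 247.64.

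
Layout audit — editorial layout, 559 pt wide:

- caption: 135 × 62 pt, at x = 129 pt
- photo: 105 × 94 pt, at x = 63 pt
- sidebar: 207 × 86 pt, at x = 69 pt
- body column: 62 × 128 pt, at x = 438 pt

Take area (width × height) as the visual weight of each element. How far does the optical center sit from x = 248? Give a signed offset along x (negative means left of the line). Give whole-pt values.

≈ -102 pt

Taking area as weight: caption 135·62 = 8370, photo 105·94 = 9870, sidebar 207·86 = 17802, body column 62·128 = 7936. Sum 43978.
x: (8370·129 + 9870·63 + 17802·69 + 7936·438) / 43978 = 6405846 / 43978 ≈ 145.66
Offset from x = 248: 145.66 − 248 ≈ -102.34.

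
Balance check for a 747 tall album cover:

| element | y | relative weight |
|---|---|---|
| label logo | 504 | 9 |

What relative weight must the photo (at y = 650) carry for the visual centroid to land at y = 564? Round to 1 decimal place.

w ≈ 6.3

The single fixed element contributes weight 9, moment 9·504 = 4536.
For the centroid to hit 564: (4536 + w·650) / (9 + w) = 564.
Solving: w = (564·9 − 4536) / (650 − 564) = 540 / 86 ≈ 6.28.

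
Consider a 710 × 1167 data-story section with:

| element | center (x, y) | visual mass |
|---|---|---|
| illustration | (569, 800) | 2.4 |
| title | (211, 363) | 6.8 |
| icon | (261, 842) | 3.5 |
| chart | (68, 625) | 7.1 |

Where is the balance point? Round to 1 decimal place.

(212.0, 594.6)

Total weight = 2.4 + 6.8 + 3.5 + 7.1 = 19.8.
Σw·x = 2.4·569 + 6.8·211 + 3.5·261 + 7.1·68 = 4196.7, so x̄ = 4196.7/19.8 ≈ 211.95.
Σw·y = 2.4·800 + 6.8·363 + 3.5·842 + 7.1·625 = 11772.9, so ȳ = 11772.9/19.8 ≈ 594.59.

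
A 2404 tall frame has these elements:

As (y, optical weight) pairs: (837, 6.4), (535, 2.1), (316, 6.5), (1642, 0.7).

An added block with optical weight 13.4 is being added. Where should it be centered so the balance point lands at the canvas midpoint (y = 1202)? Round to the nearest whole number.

y ≈ 1888

With the added block, Σw becomes 6.4 + 2.1 + 6.5 + 0.7 + 13.4 = 29.1.
y: target moment 29.1×1202 = 34978.2; current 6.4·837 + 2.1·535 + 6.5·316 + 0.7·1642 = 9683.7; the added block supplies 25294.5, so y = 25294.5/13.4 ≈ 1887.65.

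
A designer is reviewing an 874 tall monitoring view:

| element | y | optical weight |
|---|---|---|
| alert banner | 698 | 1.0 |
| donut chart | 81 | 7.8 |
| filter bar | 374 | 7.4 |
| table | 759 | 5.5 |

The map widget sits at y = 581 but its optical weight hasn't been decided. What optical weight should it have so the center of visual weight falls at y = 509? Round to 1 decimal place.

w ≈ 38.5

Existing Σw = 21.7 (1.0 + 7.8 + 7.4 + 5.5); existing moment 1.0·698 + 7.8·81 + 7.4·374 + 5.5·759 = 8271.9.
Set Σw·y/Σw = 509: (8271.9 + 581w) = 509·(21.7 + w).
Rearranging, w·(581 − 509) = 509·21.7 − 8271.9 = 2773.4, so w ≈ 2773.4/72 = 38.52.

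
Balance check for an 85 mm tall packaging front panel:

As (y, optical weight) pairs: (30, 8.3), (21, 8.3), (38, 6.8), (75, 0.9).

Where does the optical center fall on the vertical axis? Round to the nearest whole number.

Total weight = 8.3 + 8.3 + 6.8 + 0.9 = 24.3.
y-moment: 8.3·30 + 8.3·21 + 6.8·38 + 0.9·75 = 749.2; centroid 749.2/24.3 ≈ 30.83.

y ≈ 31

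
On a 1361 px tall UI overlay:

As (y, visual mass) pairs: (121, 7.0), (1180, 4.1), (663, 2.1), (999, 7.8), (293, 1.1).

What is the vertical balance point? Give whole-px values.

Total weight = 7.0 + 4.1 + 2.1 + 7.8 + 1.1 = 22.1.
y-moment: 7.0·121 + 4.1·1180 + 2.1·663 + 7.8·999 + 1.1·293 = 15191.8; centroid 15191.8/22.1 ≈ 687.41.

y ≈ 687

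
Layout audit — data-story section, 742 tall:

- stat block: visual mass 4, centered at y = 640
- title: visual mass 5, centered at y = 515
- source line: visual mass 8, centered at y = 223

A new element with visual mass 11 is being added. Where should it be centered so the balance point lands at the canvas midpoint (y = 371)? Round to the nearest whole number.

y ≈ 315

New total weight: (4 + 5 + 8) + 11 = 28.
Along y: (6919 + 11·y) / 28 = 371 (existing moment 4·640 + 5·515 + 8·223 = 6919) ⇒ y = (10388 − 6919) / 11 ≈ 315.36.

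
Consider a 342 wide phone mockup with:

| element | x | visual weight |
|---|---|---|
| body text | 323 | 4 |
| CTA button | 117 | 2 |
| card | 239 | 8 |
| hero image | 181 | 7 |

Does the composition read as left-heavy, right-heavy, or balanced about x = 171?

Weights sum to 4 + 2 + 8 + 7 = 21.
x-moment: 4·323 + 2·117 + 8·239 + 7·181 = 4705; centroid 4705/21 ≈ 224.05.
224.0 vs midline 171 → right-heavy.

right-heavy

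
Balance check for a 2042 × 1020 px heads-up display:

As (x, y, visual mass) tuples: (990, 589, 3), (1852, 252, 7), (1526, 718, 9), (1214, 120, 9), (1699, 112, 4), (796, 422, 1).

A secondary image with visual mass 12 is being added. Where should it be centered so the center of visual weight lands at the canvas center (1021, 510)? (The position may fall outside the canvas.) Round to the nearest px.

(-187, 917)

After adding the secondary image, total weight = 3 + 7 + 9 + 9 + 4 + 1 + 12 = 45.
Along x: (48186 + 12·x) / 45 = 1021 (existing moment 3·990 + 7·1852 + 9·1526 + 9·1214 + 4·1699 + 1·796 = 48186) ⇒ x = (45945 − 48186) / 12 ≈ -186.75.
Along y: (11943 + 12·y) / 45 = 510 (existing moment 3·589 + 7·252 + 9·718 + 9·120 + 4·112 + 1·422 = 11943) ⇒ y = (22950 − 11943) / 12 ≈ 917.25.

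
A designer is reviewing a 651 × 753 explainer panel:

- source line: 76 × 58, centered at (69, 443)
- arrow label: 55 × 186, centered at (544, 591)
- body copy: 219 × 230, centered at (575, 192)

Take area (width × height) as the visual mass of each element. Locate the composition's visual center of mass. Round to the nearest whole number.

Areas: source line 76·58 = 4408, arrow label 55·186 = 10230, body copy 219·230 = 50370. Total weight = 65008.
x-moment: 4408·69 + 10230·544 + 50370·575 = 34832022; centroid 34832022/65008 ≈ 535.81.
y-moment: 4408·443 + 10230·591 + 50370·192 = 17669714; centroid 17669714/65008 ≈ 271.81.

(536, 272)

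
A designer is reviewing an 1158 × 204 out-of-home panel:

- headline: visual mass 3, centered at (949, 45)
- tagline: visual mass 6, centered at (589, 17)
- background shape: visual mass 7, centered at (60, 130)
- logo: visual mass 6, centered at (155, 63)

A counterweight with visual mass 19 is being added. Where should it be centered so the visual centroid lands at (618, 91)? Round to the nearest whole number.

After adding the counterweight, total weight = 3 + 6 + 7 + 6 + 19 = 41.
Along x: (7731 + 19·x) / 41 = 618 (existing moment 3·949 + 6·589 + 7·60 + 6·155 = 7731) ⇒ x = (25338 − 7731) / 19 ≈ 926.68.
Along y: (1525 + 19·y) / 41 = 91 (existing moment 3·45 + 6·17 + 7·130 + 6·63 = 1525) ⇒ y = (3731 − 1525) / 19 ≈ 116.11.

(927, 116)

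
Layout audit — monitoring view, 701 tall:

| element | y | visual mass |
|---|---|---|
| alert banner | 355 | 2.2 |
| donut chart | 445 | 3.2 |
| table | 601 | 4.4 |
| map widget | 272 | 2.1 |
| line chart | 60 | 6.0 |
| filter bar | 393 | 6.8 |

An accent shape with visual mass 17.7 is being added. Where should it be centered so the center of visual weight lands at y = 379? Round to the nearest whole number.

y ≈ 430

New total weight: (2.2 + 3.2 + 4.4 + 2.1 + 6.0 + 6.8) + 17.7 = 42.4.
y: need Σw·y = 42.4·379 = 16069.6. Existing = 2.2·355 + 3.2·445 + 4.4·601 + 2.1·272 + 6.0·60 + 6.8·393 = 8453.0. Remainder 7616.6 / 17.7 ≈ 430.32.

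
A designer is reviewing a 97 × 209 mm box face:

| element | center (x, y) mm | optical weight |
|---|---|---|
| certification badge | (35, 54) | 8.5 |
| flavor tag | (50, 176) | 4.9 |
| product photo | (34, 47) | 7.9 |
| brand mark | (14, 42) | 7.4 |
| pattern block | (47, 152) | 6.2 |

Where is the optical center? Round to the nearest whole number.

Weights sum to 8.5 + 4.9 + 7.9 + 7.4 + 6.2 = 34.9.
Σw·x = 8.5·35 + 4.9·50 + 7.9·34 + 7.4·14 + 6.2·47 = 1206.1, so x̄ = 1206.1/34.9 ≈ 34.56.
Σw·y = 8.5·54 + 4.9·176 + 7.9·47 + 7.4·42 + 6.2·152 = 2945.9, so ȳ = 2945.9/34.9 ≈ 84.41.

(35, 84)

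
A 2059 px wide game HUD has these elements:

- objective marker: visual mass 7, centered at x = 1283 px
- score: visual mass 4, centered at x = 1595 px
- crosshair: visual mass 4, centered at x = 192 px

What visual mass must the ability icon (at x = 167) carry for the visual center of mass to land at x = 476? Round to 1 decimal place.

Fixed elements: Σw = 7 + 4 + 4 = 15, Σw·x = 7·1283 + 4·1595 + 4·192 = 16129.
Balance at x = 476 requires (16129 + w·167) / (15 + w) = 476.
Rearranging, w·(167 − 476) = 476·15 − 16129 = -8989, so w ≈ -8989/-309 = 29.09.

w ≈ 29.1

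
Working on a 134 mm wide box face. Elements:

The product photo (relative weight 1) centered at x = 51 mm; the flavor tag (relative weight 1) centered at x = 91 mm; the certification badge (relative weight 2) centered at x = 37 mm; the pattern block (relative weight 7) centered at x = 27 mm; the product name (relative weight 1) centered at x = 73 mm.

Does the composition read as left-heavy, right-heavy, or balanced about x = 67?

left-heavy

Σw = 1 + 1 + 2 + 7 + 1 = 12.
x: (1·51 + 1·91 + 2·37 + 7·27 + 1·73) / 12 = 478 / 12 ≈ 39.83
Since 39.8 is left of 67, the composition reads left-heavy.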